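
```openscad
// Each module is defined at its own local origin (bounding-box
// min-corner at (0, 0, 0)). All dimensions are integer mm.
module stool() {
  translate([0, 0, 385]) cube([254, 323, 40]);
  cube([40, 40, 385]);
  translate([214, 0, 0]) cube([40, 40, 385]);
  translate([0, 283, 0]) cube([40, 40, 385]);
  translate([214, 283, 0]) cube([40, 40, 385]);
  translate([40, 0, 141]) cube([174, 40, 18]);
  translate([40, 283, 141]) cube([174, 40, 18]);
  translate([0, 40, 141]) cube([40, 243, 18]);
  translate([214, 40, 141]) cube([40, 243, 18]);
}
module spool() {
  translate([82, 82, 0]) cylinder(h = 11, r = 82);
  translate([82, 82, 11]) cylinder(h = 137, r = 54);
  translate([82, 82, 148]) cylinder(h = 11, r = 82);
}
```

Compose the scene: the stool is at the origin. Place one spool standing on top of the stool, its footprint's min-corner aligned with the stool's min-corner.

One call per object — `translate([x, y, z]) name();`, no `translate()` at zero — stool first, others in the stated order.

stool();
translate([0, 0, 425]) spool();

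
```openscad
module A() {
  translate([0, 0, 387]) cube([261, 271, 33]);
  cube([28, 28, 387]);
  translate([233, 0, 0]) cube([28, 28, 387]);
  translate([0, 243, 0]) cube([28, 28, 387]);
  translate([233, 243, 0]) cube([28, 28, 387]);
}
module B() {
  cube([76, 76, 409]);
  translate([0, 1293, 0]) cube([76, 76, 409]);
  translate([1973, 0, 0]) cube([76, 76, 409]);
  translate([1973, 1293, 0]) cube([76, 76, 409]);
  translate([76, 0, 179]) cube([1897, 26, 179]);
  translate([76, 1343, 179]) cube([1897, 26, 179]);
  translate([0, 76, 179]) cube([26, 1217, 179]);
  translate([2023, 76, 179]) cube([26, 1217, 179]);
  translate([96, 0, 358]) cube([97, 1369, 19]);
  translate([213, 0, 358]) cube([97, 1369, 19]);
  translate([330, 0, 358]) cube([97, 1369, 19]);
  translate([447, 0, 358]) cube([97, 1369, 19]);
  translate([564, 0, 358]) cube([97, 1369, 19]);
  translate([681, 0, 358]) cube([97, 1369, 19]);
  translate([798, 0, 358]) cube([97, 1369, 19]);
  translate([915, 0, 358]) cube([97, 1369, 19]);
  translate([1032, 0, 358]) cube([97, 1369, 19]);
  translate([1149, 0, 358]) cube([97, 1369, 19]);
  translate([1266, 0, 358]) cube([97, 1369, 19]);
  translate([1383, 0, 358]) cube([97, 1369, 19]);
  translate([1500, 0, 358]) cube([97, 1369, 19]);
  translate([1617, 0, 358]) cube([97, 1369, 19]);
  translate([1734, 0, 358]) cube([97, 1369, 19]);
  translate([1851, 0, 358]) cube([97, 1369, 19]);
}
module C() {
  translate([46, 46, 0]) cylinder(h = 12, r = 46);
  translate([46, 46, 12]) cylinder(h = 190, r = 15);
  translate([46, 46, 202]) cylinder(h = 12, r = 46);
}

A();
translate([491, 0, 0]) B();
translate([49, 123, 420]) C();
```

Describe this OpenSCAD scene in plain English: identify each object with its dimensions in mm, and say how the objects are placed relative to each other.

A is a four-legged stool. The seat is a 261×271×33 mm slab whose top surface is at z = 420 mm; four square legs, each 28×28 mm in cross-section, run from the floor (z = 0) to the underside of the seat, each flush with a corner of the seat.

B is a bed frame 2049 mm long (x) by 1369 mm wide (y). Four 76×76 mm corner posts, 409 mm tall, at the corners of the footprint. Four rails of 26 mm thickness and 179 mm height run between adjacent posts with their undersides at z = 179 mm, their outer faces flush with the outside of the frame (the two x-running rails run between the posts' inner faces; the two y-running rails run between the posts' inner faces). 16 slats, each 97 mm wide (x) and 19 mm thick, lie across the top of the two x-running rails, running the full 1369 mm width of the frame in y; the slats are evenly spaced along x between the inner faces of the end posts with equal gaps (rounded down to the nearest mm) at the −x end and between each pair — any rounding remainder accumulates at the +x end.

C is a spool: two coaxial disc flanges of radius 46 mm and thickness 12 mm, joined by a core cylinder of radius 15 mm and height 190 mm. The lower flange rests on z = 0 and the three cylinders share a vertical axis.

The bed frame is on the floor beside the stool on its +x side. The spool is on top of the stool.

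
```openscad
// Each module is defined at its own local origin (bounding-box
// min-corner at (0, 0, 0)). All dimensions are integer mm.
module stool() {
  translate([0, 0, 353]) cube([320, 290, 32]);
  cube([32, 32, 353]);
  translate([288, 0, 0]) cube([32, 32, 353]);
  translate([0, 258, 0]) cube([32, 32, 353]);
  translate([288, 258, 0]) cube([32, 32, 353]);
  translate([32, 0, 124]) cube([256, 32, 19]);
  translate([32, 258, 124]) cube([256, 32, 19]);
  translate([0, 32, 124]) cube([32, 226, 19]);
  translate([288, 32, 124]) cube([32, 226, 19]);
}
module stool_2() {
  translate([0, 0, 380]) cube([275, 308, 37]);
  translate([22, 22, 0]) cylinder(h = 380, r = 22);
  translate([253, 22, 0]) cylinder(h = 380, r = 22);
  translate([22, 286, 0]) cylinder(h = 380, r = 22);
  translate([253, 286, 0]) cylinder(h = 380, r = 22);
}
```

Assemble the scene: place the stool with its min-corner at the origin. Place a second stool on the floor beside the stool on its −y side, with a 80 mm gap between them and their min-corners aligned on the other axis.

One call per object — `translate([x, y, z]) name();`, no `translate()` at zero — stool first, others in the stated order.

stool();
translate([0, -388, 0]) stool_2();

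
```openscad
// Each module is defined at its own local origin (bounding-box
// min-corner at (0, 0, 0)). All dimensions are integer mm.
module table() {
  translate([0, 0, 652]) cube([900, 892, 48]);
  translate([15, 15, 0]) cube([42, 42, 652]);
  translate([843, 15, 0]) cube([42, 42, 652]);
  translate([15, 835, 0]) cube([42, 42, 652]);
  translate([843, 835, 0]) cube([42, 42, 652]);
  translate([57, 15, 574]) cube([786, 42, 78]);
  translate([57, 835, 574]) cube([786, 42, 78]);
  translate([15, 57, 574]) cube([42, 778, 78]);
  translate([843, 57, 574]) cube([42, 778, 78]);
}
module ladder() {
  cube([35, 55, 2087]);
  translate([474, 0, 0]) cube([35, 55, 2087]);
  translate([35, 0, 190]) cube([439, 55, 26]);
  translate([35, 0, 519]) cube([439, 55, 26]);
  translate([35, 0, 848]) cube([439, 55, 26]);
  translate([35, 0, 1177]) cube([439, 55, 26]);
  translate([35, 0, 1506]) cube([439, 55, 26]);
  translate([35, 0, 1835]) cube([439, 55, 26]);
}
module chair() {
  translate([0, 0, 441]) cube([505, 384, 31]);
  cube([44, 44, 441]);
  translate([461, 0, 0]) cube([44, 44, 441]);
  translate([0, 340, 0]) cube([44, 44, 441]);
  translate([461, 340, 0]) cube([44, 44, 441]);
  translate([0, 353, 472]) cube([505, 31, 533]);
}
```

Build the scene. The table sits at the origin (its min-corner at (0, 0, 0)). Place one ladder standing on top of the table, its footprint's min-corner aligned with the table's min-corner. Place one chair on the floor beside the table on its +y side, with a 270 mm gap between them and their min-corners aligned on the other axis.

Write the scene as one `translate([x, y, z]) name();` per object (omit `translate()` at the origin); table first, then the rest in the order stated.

table();
translate([0, 0, 700]) ladder();
translate([0, 1162, 0]) chair();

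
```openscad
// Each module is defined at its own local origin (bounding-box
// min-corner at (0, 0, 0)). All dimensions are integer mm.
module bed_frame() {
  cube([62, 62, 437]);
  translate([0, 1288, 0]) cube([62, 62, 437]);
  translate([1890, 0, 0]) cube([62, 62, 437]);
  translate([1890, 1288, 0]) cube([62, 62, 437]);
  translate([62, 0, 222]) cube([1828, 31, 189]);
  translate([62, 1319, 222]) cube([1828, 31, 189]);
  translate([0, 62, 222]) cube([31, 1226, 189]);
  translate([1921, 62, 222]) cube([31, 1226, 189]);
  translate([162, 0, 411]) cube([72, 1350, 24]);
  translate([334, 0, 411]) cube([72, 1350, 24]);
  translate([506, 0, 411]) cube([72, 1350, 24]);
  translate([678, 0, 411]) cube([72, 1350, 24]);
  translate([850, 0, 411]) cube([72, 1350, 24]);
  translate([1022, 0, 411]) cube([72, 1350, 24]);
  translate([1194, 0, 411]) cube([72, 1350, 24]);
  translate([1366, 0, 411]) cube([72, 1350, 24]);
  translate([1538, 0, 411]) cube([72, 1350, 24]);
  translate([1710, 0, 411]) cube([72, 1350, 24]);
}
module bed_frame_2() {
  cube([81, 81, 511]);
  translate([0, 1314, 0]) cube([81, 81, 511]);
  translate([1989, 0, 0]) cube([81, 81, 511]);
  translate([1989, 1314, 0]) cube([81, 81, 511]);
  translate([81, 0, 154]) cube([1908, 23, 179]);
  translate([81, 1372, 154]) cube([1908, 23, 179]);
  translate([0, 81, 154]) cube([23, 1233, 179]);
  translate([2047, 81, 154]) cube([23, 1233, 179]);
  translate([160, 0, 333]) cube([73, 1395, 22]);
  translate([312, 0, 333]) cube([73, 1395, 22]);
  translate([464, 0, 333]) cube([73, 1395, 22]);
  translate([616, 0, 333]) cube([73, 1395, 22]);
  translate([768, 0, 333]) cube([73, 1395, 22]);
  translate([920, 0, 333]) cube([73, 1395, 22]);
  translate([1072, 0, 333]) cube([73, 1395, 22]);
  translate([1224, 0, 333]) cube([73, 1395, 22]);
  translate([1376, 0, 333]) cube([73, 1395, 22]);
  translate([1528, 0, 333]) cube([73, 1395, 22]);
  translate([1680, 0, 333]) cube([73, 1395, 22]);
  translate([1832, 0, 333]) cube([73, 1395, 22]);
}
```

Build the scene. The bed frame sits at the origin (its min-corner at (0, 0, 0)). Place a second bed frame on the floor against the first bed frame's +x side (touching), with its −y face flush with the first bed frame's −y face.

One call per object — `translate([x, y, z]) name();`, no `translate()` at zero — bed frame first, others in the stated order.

bed_frame();
translate([1952, 0, 0]) bed_frame_2();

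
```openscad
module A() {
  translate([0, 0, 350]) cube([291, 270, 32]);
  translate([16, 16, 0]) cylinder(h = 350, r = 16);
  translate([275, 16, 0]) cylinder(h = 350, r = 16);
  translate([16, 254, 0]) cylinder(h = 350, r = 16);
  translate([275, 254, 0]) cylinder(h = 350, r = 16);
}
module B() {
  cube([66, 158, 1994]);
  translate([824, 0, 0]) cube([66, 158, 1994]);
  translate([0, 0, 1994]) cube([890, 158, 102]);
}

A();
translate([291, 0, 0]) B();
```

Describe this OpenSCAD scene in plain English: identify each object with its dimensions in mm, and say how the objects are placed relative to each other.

A is a simple wooden stool: a rectangular seat 291 mm (x) by 270 mm (y), 32 mm thick, top face at z = 382 mm, on four round legs, each 32 mm in diameter. The legs rest on z = 0, each leg's axis is inset half a diameter from the nearest pair of seat edges (so the leg's bounding box is flush with the corner).

B is a rectangular door frame: two vertical jambs of 66×158 mm section, 1994 mm tall, with a clear opening 758 mm wide between their inner faces. A header 102 mm tall and 158 mm deep lies on top of the jambs and spans the full outside width.

The door frame is against the stool's +x side, with their −y faces flush.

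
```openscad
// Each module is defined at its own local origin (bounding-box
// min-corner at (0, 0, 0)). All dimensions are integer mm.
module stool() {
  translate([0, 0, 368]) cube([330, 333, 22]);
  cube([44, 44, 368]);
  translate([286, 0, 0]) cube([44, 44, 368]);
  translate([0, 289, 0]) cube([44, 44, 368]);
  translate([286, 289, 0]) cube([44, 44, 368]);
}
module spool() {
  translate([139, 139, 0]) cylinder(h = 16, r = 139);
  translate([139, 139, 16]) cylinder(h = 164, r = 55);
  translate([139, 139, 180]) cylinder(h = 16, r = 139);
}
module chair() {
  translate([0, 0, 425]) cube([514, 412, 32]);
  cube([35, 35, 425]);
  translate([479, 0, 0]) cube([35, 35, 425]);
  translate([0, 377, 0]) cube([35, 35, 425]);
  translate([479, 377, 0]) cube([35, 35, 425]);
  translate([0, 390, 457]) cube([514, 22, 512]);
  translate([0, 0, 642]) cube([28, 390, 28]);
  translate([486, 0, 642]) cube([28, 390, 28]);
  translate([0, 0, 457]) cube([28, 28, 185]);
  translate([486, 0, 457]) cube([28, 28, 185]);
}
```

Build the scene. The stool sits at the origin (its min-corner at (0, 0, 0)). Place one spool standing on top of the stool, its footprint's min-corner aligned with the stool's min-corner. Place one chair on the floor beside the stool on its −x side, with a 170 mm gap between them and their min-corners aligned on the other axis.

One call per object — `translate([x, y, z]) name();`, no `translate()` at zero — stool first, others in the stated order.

stool();
translate([0, 0, 390]) spool();
translate([-684, 0, 0]) chair();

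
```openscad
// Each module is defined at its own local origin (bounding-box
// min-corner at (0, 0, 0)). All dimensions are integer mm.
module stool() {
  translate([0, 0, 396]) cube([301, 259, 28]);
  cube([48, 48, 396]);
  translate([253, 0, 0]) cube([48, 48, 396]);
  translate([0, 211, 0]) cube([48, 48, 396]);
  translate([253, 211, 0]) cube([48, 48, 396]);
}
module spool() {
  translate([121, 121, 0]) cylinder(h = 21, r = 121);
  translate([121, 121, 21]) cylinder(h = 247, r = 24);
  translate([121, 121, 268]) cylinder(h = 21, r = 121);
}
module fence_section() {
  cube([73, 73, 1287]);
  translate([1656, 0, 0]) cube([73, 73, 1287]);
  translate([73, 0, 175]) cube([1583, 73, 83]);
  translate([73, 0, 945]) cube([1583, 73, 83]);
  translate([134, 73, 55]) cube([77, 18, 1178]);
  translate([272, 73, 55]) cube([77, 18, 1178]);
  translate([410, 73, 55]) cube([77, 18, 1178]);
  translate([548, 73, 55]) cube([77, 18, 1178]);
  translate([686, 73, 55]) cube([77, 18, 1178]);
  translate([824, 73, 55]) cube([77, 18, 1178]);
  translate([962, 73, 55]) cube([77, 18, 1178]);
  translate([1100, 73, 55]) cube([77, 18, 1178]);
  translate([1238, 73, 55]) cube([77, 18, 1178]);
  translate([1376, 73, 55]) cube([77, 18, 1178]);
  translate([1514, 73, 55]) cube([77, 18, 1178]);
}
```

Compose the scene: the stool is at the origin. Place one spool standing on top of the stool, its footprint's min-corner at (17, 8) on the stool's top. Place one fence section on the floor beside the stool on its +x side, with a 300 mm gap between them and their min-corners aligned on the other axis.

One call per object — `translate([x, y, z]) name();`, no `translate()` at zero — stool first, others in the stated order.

stool();
translate([17, 8, 424]) spool();
translate([601, 0, 0]) fence_section();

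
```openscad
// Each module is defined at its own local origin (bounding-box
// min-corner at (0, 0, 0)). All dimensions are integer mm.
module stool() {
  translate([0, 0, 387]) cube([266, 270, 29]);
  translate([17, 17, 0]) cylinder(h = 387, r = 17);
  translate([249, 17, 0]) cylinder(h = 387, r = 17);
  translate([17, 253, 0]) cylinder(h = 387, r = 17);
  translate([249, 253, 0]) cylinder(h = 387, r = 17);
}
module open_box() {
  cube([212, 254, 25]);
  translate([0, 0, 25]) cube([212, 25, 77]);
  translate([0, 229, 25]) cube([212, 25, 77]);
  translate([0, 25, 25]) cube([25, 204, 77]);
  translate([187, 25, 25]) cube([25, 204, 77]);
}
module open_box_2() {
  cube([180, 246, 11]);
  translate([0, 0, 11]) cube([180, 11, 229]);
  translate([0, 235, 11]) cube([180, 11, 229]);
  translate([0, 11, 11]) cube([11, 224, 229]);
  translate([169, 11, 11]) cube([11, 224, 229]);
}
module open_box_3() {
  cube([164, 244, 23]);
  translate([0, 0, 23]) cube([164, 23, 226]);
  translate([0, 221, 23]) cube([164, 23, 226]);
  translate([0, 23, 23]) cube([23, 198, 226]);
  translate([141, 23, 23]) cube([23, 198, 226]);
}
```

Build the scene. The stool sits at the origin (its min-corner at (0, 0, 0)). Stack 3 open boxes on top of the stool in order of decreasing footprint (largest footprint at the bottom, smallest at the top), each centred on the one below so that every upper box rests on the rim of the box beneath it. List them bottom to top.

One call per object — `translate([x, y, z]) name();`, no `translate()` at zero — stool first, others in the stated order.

stool();
translate([27, 8, 416]) open_box();
translate([43, 12, 518]) open_box_2();
translate([51, 13, 758]) open_box_3();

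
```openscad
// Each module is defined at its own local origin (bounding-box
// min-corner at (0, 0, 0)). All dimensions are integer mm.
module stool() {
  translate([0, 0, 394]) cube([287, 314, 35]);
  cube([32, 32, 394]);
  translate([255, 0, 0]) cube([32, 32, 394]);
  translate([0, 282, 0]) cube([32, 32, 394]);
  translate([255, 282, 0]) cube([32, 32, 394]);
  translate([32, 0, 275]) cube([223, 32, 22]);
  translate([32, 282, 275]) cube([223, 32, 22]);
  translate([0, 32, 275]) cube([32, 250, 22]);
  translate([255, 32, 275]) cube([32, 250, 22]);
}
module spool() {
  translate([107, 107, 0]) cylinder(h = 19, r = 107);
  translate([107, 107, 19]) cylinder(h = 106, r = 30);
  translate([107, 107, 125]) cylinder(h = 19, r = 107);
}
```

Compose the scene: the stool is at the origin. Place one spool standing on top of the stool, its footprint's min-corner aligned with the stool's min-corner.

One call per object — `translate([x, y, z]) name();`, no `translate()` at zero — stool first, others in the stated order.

stool();
translate([0, 0, 429]) spool();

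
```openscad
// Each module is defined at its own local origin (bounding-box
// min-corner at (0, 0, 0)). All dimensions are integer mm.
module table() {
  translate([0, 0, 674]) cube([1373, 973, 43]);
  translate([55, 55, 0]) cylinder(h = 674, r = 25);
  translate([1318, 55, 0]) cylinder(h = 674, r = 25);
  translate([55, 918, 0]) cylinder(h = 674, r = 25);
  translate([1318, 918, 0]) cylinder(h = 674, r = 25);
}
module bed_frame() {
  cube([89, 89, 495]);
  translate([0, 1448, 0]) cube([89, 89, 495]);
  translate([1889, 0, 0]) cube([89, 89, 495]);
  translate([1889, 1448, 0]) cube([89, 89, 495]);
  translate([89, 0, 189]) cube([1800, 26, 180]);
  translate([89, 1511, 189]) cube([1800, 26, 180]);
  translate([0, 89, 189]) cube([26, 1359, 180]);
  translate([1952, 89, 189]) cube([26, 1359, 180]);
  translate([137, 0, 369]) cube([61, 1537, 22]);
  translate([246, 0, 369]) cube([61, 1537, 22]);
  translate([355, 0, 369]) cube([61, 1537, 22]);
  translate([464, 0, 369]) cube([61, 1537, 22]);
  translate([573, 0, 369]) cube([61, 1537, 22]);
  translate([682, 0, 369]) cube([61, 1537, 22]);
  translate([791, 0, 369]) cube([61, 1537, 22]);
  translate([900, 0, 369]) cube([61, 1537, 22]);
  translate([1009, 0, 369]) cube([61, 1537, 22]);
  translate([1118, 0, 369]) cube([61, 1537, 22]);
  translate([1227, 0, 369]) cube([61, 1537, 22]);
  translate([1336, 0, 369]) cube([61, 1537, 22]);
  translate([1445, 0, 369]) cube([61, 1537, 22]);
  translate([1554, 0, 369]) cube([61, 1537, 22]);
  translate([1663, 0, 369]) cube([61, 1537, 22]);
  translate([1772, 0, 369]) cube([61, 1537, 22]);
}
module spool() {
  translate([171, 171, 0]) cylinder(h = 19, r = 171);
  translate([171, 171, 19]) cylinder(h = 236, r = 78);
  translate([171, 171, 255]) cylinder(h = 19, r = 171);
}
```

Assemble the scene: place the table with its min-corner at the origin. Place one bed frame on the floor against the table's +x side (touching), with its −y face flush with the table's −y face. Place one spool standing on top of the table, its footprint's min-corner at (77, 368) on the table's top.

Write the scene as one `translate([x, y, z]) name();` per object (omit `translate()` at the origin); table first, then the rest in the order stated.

table();
translate([1373, 0, 0]) bed_frame();
translate([77, 368, 717]) spool();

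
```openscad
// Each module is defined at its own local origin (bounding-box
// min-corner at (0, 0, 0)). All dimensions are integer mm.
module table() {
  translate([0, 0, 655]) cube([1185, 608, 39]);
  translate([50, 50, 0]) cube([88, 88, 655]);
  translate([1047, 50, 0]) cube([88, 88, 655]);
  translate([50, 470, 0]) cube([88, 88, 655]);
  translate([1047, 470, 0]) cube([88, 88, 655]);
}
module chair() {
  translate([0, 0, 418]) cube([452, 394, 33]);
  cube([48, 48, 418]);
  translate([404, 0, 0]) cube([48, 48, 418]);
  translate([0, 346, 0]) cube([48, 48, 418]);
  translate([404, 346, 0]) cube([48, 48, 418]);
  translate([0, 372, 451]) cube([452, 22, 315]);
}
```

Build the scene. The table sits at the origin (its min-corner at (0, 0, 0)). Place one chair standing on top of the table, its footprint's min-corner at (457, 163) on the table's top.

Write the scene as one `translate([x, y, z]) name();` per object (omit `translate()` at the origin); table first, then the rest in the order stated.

table();
translate([457, 163, 694]) chair();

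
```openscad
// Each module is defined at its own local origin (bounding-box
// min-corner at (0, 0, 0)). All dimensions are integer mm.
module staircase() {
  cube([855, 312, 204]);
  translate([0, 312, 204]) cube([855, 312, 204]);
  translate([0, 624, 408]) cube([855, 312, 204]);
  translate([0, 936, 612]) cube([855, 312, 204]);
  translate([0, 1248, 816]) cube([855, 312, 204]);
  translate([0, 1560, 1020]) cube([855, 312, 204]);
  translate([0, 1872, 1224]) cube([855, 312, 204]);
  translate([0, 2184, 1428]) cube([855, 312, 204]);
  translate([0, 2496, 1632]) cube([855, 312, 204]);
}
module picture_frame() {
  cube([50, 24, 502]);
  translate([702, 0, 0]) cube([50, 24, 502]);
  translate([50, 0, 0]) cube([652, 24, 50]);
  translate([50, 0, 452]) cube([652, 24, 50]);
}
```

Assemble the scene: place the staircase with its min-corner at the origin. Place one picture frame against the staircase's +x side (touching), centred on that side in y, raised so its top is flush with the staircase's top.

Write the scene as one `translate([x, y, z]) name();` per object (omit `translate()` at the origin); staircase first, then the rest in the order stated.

staircase();
translate([855, 1392, 1334]) picture_frame();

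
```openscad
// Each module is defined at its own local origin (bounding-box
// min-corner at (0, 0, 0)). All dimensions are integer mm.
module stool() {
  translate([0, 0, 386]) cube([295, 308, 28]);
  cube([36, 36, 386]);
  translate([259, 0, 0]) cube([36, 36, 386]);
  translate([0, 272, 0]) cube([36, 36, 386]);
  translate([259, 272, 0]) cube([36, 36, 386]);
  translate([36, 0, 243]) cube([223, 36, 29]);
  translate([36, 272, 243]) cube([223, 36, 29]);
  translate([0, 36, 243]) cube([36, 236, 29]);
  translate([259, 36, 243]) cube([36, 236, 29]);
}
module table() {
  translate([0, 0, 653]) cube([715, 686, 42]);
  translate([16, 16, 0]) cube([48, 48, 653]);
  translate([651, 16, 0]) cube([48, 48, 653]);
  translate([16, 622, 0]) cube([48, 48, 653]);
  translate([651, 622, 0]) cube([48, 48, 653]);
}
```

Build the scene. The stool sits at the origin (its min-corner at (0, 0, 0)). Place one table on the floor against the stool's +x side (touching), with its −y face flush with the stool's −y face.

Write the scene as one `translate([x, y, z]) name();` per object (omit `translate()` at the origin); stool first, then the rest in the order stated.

stool();
translate([295, 0, 0]) table();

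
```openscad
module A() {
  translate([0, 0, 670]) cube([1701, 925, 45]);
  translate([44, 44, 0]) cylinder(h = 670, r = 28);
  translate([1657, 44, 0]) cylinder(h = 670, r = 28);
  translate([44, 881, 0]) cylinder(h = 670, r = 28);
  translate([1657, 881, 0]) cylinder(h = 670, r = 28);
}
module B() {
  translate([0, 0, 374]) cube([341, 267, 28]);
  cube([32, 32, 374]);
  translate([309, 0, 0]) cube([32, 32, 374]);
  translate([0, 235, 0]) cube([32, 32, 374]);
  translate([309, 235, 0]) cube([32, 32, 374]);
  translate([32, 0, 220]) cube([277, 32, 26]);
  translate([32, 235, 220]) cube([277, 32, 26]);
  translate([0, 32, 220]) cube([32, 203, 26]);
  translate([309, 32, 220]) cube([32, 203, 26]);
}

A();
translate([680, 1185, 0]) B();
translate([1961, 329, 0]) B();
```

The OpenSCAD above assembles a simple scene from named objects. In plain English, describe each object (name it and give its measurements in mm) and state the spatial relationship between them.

A is a table: top 1701 mm (x) × 925 mm (y), 45 mm thick, upper face at z = 715 mm, on four round legs of 56 mm diameter, each leg's bounding box inset 16 mm from the nearest pair of top edges, running from z = 0 to the bottom of the top.

B is a simple wooden stool: a rectangular seat 341 mm (x) by 267 mm (y), 28 mm thick, top face at z = 402 mm, on four square legs, each 32×32 mm in cross-section. The legs rest on z = 0, each flush with a corner of the seat. Four stretchers, 32 mm wide and 26 mm tall, connect adjacent legs with their undersides at z = 220 mm, each running between the inner faces of the legs it joins and aligned with the legs' outer faces on the other axis.

Two stools sit around the table at the +y, +x sides.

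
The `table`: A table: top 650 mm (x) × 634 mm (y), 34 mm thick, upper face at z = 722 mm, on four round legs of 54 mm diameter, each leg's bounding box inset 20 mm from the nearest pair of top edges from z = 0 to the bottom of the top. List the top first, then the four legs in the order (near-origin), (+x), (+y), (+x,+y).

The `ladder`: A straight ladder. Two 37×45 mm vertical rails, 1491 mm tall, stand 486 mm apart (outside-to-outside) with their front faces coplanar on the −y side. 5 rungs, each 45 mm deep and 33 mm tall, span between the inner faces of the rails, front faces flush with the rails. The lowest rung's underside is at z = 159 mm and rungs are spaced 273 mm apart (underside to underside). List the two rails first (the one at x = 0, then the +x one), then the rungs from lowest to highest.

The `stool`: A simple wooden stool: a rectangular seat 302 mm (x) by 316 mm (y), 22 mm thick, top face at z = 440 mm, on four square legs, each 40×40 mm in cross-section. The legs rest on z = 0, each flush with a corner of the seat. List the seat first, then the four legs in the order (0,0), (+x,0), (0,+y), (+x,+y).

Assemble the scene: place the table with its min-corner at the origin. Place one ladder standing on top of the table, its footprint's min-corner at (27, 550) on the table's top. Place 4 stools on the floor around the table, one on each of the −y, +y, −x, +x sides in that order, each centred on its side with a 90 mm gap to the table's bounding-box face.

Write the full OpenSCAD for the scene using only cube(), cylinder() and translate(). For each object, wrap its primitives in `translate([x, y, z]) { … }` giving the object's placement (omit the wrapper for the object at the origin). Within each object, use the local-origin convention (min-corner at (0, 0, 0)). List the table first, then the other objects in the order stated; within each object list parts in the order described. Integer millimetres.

translate([0, 0, 688]) cube([650, 634, 34]);
translate([47, 47, 0]) cylinder(h = 688, r = 27);
translate([603, 47, 0]) cylinder(h = 688, r = 27);
translate([47, 587, 0]) cylinder(h = 688, r = 27);
translate([603, 587, 0]) cylinder(h = 688, r = 27);
translate([27, 550, 722]) {
  cube([37, 45, 1491]);
  translate([449, 0, 0]) cube([37, 45, 1491]);
  translate([37, 0, 159]) cube([412, 45, 33]);
  translate([37, 0, 432]) cube([412, 45, 33]);
  translate([37, 0, 705]) cube([412, 45, 33]);
  translate([37, 0, 978]) cube([412, 45, 33]);
  translate([37, 0, 1251]) cube([412, 45, 33]);
}
translate([174, -406, 0]) {
  translate([0, 0, 418]) cube([302, 316, 22]);
  cube([40, 40, 418]);
  translate([262, 0, 0]) cube([40, 40, 418]);
  translate([0, 276, 0]) cube([40, 40, 418]);
  translate([262, 276, 0]) cube([40, 40, 418]);
}
translate([174, 724, 0]) {
  translate([0, 0, 418]) cube([302, 316, 22]);
  cube([40, 40, 418]);
  translate([262, 0, 0]) cube([40, 40, 418]);
  translate([0, 276, 0]) cube([40, 40, 418]);
  translate([262, 276, 0]) cube([40, 40, 418]);
}
translate([-392, 159, 0]) {
  translate([0, 0, 418]) cube([302, 316, 22]);
  cube([40, 40, 418]);
  translate([262, 0, 0]) cube([40, 40, 418]);
  translate([0, 276, 0]) cube([40, 40, 418]);
  translate([262, 276, 0]) cube([40, 40, 418]);
}
translate([740, 159, 0]) {
  translate([0, 0, 418]) cube([302, 316, 22]);
  cube([40, 40, 418]);
  translate([262, 0, 0]) cube([40, 40, 418]);
  translate([0, 276, 0]) cube([40, 40, 418]);
  translate([262, 276, 0]) cube([40, 40, 418]);
}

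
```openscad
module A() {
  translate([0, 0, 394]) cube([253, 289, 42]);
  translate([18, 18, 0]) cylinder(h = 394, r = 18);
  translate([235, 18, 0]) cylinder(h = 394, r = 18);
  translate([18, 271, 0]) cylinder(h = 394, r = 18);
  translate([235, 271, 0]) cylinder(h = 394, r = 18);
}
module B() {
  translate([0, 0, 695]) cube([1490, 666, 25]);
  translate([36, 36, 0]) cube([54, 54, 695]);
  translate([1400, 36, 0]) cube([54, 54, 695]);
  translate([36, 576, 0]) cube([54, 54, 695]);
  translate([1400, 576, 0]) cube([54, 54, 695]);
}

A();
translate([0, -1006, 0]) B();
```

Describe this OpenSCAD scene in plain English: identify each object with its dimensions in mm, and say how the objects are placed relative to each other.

A is a four-legged stool. The seat is 253×289 mm, 42 mm thick, top at z = 436 mm. It stands on four round legs, each 36 mm in diameter, from z = 0 to the seat underside, each leg's axis is inset half a diameter from the nearest pair of seat edges (so the leg's bounding box is flush with the corner).

B is a rectangular dining table. The top is 1490×666×25 mm with its upper surface at z = 720 mm. It stands on four 54×54 mm square legs, each inset 36 mm from the nearest pair of top edges, running from the floor to the underside of the top.

The table is on the floor beside the stool on its −y side.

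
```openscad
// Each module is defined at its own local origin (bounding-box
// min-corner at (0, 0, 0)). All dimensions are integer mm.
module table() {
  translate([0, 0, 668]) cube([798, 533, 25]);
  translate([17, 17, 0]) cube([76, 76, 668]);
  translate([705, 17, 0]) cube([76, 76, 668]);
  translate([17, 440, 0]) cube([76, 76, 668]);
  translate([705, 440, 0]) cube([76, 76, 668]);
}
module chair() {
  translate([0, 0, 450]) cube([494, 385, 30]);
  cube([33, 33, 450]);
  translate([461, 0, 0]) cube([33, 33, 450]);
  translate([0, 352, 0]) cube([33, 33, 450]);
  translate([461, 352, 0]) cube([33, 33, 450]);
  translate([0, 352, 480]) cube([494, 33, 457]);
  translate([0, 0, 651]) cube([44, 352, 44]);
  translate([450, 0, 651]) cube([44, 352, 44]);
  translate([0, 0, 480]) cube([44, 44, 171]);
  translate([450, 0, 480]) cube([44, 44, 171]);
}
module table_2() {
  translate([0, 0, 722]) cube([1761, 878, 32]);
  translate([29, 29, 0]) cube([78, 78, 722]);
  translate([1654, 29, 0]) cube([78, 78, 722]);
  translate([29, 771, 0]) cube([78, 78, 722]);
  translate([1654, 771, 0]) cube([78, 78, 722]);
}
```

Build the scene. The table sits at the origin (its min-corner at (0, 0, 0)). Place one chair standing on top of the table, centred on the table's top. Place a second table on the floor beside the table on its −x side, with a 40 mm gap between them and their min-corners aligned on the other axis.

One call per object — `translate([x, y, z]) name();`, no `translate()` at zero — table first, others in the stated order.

table();
translate([152, 74, 693]) chair();
translate([-1801, 0, 0]) table_2();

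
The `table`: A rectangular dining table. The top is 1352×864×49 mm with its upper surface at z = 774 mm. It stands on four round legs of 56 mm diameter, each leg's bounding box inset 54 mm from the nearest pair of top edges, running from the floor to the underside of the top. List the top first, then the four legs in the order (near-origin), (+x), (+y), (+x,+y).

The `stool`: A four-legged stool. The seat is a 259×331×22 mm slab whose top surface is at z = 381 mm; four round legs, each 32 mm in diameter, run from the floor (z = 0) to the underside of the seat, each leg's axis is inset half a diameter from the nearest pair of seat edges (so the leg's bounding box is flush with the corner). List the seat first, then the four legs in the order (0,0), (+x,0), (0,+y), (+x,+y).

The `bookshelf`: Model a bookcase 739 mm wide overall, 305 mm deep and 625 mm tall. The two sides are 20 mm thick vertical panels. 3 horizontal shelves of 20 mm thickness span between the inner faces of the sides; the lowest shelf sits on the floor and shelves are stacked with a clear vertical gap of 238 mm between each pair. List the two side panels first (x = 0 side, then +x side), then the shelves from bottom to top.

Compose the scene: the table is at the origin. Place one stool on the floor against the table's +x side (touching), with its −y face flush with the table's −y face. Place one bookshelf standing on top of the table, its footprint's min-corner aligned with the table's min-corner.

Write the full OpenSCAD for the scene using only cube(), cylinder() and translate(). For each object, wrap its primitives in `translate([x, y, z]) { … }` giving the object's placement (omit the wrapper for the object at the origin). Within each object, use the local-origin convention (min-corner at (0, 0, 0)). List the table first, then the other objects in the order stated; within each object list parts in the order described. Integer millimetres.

translate([0, 0, 725]) cube([1352, 864, 49]);
translate([82, 82, 0]) cylinder(h = 725, r = 28);
translate([1270, 82, 0]) cylinder(h = 725, r = 28);
translate([82, 782, 0]) cylinder(h = 725, r = 28);
translate([1270, 782, 0]) cylinder(h = 725, r = 28);
translate([1352, 0, 0]) {
  translate([0, 0, 359]) cube([259, 331, 22]);
  translate([16, 16, 0]) cylinder(h = 359, r = 16);
  translate([243, 16, 0]) cylinder(h = 359, r = 16);
  translate([16, 315, 0]) cylinder(h = 359, r = 16);
  translate([243, 315, 0]) cylinder(h = 359, r = 16);
}
translate([0, 0, 774]) {
  cube([20, 305, 625]);
  translate([719, 0, 0]) cube([20, 305, 625]);
  translate([20, 0, 0]) cube([699, 305, 20]);
  translate([20, 0, 258]) cube([699, 305, 20]);
  translate([20, 0, 516]) cube([699, 305, 20]);
}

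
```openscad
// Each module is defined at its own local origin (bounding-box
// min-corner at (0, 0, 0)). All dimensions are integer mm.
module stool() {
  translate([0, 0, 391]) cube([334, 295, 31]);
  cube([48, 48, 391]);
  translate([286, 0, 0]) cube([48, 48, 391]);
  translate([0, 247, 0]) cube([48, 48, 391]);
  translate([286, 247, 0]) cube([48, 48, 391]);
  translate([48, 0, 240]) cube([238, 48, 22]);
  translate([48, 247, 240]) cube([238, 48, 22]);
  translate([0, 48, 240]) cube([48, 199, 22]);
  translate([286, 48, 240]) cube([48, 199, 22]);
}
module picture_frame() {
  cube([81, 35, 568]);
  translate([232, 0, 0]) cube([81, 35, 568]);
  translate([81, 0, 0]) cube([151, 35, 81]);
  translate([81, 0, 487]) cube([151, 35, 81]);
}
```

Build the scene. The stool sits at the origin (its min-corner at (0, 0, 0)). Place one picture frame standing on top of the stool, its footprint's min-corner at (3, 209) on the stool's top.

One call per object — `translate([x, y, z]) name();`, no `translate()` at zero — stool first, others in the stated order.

stool();
translate([3, 209, 422]) picture_frame();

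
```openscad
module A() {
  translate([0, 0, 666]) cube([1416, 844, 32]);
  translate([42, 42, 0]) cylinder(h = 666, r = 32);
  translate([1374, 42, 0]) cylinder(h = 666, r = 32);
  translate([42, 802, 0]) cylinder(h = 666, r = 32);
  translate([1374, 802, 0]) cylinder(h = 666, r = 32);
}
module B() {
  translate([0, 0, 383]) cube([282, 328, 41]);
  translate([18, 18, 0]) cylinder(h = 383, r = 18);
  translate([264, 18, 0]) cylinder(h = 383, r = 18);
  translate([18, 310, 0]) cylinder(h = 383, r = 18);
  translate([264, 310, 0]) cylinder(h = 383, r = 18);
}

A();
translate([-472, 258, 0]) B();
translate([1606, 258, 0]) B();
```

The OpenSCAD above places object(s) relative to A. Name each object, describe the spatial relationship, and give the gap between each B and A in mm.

A is a table. B is a stool. Two stools sit around the table at the −x, +x sides. The gap between each stool and the table is 190 mm.

Each stool's nearest face is 190 mm from the table's bounding box.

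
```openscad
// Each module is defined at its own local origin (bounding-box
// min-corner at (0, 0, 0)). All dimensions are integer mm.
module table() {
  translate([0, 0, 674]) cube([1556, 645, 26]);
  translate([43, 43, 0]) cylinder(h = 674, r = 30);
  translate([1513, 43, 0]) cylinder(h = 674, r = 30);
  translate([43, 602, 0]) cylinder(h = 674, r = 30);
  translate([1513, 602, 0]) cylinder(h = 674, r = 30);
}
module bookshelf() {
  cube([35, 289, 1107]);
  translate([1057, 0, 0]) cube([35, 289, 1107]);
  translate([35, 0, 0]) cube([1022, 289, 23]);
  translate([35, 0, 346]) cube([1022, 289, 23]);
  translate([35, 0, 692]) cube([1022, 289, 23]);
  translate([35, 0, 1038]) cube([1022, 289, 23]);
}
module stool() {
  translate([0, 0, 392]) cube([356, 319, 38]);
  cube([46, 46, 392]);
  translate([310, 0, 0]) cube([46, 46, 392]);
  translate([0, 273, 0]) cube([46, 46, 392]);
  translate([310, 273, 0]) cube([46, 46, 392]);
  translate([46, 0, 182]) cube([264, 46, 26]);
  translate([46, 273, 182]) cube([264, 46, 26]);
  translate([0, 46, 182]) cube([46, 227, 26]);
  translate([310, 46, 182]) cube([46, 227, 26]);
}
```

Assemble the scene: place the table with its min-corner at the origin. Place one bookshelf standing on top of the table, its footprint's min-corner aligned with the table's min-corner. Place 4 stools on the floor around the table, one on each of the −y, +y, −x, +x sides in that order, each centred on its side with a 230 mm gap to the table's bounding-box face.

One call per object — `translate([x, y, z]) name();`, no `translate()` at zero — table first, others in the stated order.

table();
translate([0, 0, 700]) bookshelf();
translate([600, -549, 0]) stool();
translate([600, 875, 0]) stool();
translate([-586, 163, 0]) stool();
translate([1786, 163, 0]) stool();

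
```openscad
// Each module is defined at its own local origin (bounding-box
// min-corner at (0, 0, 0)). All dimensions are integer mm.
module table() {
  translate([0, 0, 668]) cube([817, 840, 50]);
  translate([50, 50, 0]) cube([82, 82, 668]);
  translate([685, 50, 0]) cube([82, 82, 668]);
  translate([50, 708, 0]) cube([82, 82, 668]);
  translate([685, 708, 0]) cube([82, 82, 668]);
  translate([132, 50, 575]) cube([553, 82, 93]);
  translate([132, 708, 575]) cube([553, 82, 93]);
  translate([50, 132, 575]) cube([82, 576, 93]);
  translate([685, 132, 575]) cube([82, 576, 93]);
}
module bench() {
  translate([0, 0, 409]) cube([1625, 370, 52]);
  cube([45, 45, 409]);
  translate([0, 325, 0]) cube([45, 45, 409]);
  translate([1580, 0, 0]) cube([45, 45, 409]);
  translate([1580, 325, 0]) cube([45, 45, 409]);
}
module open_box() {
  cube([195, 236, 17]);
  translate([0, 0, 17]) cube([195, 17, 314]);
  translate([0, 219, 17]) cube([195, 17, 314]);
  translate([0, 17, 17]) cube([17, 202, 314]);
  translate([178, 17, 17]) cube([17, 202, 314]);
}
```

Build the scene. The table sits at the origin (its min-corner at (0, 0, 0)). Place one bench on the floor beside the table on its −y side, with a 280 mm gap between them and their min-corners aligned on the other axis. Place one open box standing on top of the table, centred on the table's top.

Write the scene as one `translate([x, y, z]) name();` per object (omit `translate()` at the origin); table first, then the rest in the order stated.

table();
translate([0, -650, 0]) bench();
translate([311, 302, 718]) open_box();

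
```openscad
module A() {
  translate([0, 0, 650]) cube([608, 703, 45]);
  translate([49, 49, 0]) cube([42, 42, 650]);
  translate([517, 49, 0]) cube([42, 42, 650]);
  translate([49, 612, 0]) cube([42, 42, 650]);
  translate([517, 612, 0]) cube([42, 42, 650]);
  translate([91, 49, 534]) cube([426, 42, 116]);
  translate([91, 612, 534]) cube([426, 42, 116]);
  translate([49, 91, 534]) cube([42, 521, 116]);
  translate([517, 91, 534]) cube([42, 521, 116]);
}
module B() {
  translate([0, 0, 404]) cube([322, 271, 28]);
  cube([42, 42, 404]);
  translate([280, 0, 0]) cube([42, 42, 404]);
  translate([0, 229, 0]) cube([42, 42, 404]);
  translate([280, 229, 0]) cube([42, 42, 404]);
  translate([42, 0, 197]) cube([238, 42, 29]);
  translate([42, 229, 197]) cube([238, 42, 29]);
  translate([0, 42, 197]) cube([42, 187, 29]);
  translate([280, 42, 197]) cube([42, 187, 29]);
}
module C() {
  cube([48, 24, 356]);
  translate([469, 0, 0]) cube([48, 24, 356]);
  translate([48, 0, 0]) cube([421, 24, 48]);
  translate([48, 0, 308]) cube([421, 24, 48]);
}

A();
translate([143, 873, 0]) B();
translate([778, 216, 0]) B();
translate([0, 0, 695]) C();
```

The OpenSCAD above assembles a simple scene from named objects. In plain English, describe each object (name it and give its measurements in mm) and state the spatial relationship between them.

A is a table: top 608 mm (x) × 703 mm (y), 45 mm thick, upper face at z = 695 mm, on four 42×42 mm square legs, each inset 49 mm from the nearest pair of top edges, running from z = 0 to the bottom of the top. Four apron rails, 42 mm thick and 116 mm tall, run between adjacent legs with their top edges flush with the underside of the top and their outer faces flush with the legs' outer faces.

B is a four-legged stool. The seat is a 322×271×28 mm slab whose top surface is at z = 432 mm; four square legs, each 42×42 mm in cross-section, run from the floor (z = 0) to the underside of the seat, each flush with a corner of the seat. Four stretchers, 42 mm wide and 29 mm tall, connect adjacent legs with their undersides at z = 197 mm, each running between the inner faces of the legs it joins and aligned with the legs' outer faces on the other axis.

C is a rectangular picture frame lying in the x–z plane (depth along y). The opening is 421 mm wide (x) by 260 mm tall (z), surrounded by a border 48 mm wide on all four sides. The frame is 24 mm deep and is made of two full-height vertical stiles with two horizontal rails fitted between them.

Two stools sit around the table at the +y, +x sides. The picture frame is on top of the table.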